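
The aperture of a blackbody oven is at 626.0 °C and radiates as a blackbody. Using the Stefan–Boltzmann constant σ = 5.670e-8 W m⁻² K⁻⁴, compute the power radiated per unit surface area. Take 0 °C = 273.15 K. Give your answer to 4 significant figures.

I ≈ 3.706×10⁴ W/m²

T = 626.0 °C + 273.15 = 899.15 K.
Stefan–Boltzmann: I = σT⁴ = 5.670×10⁻⁸ × (899.15)⁴ = 3.706×10⁴ W/m².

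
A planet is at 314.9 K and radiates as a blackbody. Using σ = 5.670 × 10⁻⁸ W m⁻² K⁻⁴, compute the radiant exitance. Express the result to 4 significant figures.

Stefan–Boltzmann: I = σT⁴ = 5.670×10⁻⁸ × (314.9)⁴ = 557.5 W/m².

I ≈ 557.5 W/m²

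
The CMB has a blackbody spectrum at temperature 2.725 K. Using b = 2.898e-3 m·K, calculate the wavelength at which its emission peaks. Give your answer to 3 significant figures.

λ_max ≈ 1.06 mm

Wien's displacement law: λ_max = b/T = (2.898×10⁻³ m·K)/(2.725 K) = 1.063×10⁻³ m.
That is 1.06 mm, in the microwave range.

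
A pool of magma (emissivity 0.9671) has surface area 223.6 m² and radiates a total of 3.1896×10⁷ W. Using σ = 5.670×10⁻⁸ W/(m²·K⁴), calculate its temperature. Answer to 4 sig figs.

T ≈ 1270 K

Area A = 223.6 m².
P = εσAT⁴ ⇒ T = (P/(εσA))^(1/4) = (3.1896×10⁷/(0.9671×5.670×10⁻⁸×223.6))^(1/4) = 1270 K.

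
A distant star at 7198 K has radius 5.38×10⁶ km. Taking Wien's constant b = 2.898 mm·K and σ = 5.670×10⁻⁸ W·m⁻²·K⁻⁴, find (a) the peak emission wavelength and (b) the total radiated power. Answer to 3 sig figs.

λ_max ≈ 403 nm; P ≈ 5.54×10²⁸ W

(a) λ_max = b/T = 2.898×10⁻³/7198 = 4.026×10⁻⁷ m = 403 nm.
Surface area A = 4πR² = 4π(5.38×10⁹ m)² = 3.63726×10²⁰ m².
(b) P = σAT⁴ = 5.670×10⁻⁸×3.63726×10²⁰×(7198)⁴ = 5.54×10²⁸ W.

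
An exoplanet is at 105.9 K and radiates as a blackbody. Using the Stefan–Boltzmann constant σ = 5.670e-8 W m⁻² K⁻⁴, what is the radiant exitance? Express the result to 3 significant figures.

I ≈ 7.13 W/m²

Stefan–Boltzmann: I = σT⁴ = 5.670×10⁻⁸ × (105.9)⁴ = 7.13 W/m².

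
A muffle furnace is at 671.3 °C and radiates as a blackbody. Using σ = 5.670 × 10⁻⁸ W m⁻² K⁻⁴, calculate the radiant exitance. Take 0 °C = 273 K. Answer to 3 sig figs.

I ≈ 4.51×10⁴ W/m²

T = 671.3 °C + 273 = 944.3 K.
Stefan–Boltzmann: I = σT⁴ = 5.670×10⁻⁸ × (944.3)⁴ = 4.51×10⁴ W/m².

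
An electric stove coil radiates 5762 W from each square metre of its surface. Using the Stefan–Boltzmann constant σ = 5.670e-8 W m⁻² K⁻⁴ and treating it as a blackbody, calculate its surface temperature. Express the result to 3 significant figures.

I = σT⁴, so T = (I/σ)^(1/4) = (5762/(5.670×10⁻⁸))^(1/4) = 565 K.

T ≈ 565 K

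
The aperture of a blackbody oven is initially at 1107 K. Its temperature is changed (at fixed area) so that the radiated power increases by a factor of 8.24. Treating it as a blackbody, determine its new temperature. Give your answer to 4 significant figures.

T₂ ≈ 1876 K

P ∝ T⁴, so T₂/T₁ = (P₂/P₁)^(1/4) = (8.24)^(1/4) = 1.69427.
T₂ = 1107 × 1.69427 = 1876 K.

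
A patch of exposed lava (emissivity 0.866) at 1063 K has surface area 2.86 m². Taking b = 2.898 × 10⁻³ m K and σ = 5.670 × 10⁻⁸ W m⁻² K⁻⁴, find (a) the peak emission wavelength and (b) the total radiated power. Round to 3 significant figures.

(a) λ_max = b/T = 2.898×10⁻³/1063 = 2.726×10⁻⁶ m = 2.73×10³ nm.
Area A = 2.86 m².
(b) P = εσAT⁴ = 0.866×5.670×10⁻⁸×2.86×(1063)⁴ = 1.79×10⁵ W.

λ_max ≈ 2.73×10³ nm; P ≈ 1.79×10⁵ W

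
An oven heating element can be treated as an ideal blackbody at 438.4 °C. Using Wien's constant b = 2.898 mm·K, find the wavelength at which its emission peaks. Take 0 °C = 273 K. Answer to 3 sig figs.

T = 438.4 °C + 273 = 711.4 K.
Wien's displacement law: λ_max = b/T = (2.898×10⁻³ m·K)/(711.4 K) = 4.074×10⁻⁶ m.
That is 4.07 μm, in the infrared range.

λ_max ≈ 4.07 μm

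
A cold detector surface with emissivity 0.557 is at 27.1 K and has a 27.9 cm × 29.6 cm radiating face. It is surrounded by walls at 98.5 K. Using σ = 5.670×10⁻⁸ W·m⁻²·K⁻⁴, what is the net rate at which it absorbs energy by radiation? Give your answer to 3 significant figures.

Net gain ≈ 0.244 W

Area A = 0.279 × 0.296 = 0.082584 m².
Net radiated power P_net = εσA(T⁴ − T₀⁴) = 0.557×5.670×10⁻⁸×0.082584×(27.1⁴ − 98.5⁴).
T⁴ − T₀⁴ = 5.39358×10⁵ − 9.41337×10⁷ = -9.35943×10⁷ K⁴, so P_net = -0.244 W — negative, meaning a net gain of 0.244 W.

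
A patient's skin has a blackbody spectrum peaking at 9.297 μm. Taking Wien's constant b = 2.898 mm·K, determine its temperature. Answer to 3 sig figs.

T ≈ 312 K

Wien's law gives T = b/λ_max = (2.898×10⁻³ m·K)/(9.297×10⁻⁶ m) = 312 K.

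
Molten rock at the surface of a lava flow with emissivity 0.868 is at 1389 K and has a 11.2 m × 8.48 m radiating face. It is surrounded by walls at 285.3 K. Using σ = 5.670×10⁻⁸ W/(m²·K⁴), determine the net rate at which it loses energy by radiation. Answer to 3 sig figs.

Net loss ≈ 1.74×10⁷ W

Area A = 11.2 × 8.48 = 94.976 m².
Net radiated power P_net = εσA(T⁴ − T₀⁴) = 0.868×5.670×10⁻⁸×94.976×(1389⁴ − 285.3⁴).
T⁴ − T₀⁴ = 3.72228×10¹² − 6.62532×10⁹ = 3.71565×10¹² K⁴, so P_net = 1.74×10⁷ W.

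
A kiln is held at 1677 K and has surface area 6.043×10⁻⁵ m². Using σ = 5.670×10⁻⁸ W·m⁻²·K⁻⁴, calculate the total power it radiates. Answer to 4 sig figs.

Area A = 6.043×10⁻⁵ m².
P = σAT⁴ = 5.670×10⁻⁸ × 6.043×10⁻⁵ × (1677)⁴ = 27.10 W.

P ≈ 27.10 W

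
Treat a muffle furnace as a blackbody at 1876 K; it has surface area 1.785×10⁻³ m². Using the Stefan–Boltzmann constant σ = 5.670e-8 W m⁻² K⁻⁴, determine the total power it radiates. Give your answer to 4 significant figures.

P ≈ 1254 W

Area A = 1.785×10⁻³ m².
P = σAT⁴ = 5.670×10⁻⁸ × 1.785×10⁻³ × (1876)⁴ = 1254 W.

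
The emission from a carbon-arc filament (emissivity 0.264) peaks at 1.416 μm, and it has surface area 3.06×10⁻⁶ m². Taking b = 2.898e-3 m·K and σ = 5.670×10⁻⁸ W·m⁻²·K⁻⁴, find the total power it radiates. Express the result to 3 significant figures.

Wien's law: T = b/λ_max = 2.898×10⁻³/1.416×10⁻⁶ = 2046.61 K.
Area A = 3.06×10⁻⁶ m².
Then P = εσAT⁴ = 0.264×5.670×10⁻⁸×3.06×10⁻⁶×(2046.61)⁴ = 0.804 W.

P ≈ 0.804 W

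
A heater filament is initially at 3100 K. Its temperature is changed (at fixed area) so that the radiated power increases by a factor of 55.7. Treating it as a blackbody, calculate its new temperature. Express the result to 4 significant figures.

P ∝ T⁴, so T₂/T₁ = (P₂/P₁)^(1/4) = (55.7)^(1/4) = 2.73189.
T₂ = 3100 × 2.73189 = 8469 K.

T₂ ≈ 8469 K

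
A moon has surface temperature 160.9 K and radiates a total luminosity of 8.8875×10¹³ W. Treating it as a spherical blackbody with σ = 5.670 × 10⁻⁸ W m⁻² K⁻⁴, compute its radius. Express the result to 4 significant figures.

L = 4πR²σT⁴ ⇒ R = √(L/(4πσT⁴)).
σT⁴ = 38.0021 W/m², so R = √(8.8875×10¹³/(4π×38.0021)) = 4.314×10⁵ m.

R ≈ 4.314×10⁵ m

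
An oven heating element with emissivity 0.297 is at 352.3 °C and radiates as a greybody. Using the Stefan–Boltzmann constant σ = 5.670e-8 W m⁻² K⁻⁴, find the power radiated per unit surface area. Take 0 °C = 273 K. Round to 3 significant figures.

T = 352.3 °C + 273 = 625.3 K.
Stefan–Boltzmann: I = εσT⁴ = 0.297 × 5.670×10⁻⁸ × (625.3)⁴ = 2.57×10³ W/m².

I ≈ 2.57×10³ W/m²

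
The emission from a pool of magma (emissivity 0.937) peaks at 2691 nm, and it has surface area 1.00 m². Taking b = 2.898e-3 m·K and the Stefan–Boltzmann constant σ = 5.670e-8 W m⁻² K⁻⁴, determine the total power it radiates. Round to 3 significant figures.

Wien's law: T = b/λ_max = 2.898×10⁻³/2.691×10⁻⁶ = 1076.92 K.
Area A = 1.00 m².
Then P = εσAT⁴ = 0.937×5.670×10⁻⁸×1.00×(1076.92)⁴ = 7.15×10⁴ W.

P ≈ 7.15×10⁴ W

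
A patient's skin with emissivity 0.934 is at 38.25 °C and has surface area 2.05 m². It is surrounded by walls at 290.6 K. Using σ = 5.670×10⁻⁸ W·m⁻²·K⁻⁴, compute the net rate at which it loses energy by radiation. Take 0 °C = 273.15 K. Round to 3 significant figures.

T = 38.25 °C + 273.15 = 311.40 K.
Area A = 2.05 m².
Net radiated power P_net = εσA(T⁴ − T₀⁴) = 0.934×5.670×10⁻⁸×2.05×(311.40⁴ − 290.6⁴).
T⁴ − T₀⁴ = 9.40317×10⁹ − 7.13153×10⁹ = 2.27164×10⁹ K⁴, so P_net = 247 W.

Net loss ≈ 247 W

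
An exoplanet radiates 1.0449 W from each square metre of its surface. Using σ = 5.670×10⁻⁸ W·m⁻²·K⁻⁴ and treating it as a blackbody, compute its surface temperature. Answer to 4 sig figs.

I = σT⁴, so T = (I/σ)^(1/4) = (1.0449/(5.670×10⁻⁸))^(1/4) = 65.52 K.

T ≈ 65.52 K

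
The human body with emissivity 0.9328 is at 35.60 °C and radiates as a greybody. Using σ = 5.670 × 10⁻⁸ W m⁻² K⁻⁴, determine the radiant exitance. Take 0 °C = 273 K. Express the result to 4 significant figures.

T = 35.60 °C + 273 = 308.60 K.
Stefan–Boltzmann: I = εσT⁴ = 0.9328 × 5.670×10⁻⁸ × (308.60)⁴ = 479.7 W/m².

I ≈ 479.7 W/m²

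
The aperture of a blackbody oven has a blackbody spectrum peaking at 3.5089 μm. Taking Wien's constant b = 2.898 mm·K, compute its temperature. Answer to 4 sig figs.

Wien's law gives T = b/λ_max = (2.898×10⁻³ m·K)/(3.5089×10⁻⁶ m) = 825.9 K.

T ≈ 825.9 K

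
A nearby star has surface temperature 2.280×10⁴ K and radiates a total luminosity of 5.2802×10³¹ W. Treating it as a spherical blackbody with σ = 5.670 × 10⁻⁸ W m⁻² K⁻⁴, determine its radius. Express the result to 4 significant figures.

R ≈ 1.656×10¹⁰ m

L = 4πR²σT⁴ ⇒ R = √(L/(4πσT⁴)).
σT⁴ = 1.53222×10¹⁰ W/m², so R = √(5.2802×10³¹/(4π×1.53222×10¹⁰)) = 1.656×10¹⁰ m.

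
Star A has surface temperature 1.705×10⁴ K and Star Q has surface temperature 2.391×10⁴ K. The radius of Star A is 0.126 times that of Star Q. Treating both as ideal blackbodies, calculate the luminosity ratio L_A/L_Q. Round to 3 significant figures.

L ∝ R²T⁴, so L_A/L_Q = (R_A/R_Q)²(T_A/T_Q)⁴ = (0.126)² × (1.705×10⁴/2.391×10⁴)⁴ = 0.015876 × 0.258571 = 4.11×10⁻³.

L_A/L_Q ≈ 4.11×10⁻³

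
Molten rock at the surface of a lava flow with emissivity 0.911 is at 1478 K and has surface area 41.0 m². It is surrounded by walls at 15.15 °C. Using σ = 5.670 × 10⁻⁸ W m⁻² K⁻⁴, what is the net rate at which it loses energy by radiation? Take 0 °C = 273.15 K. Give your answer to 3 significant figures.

Net loss ≈ 1.01×10⁷ W

Surroundings: T = 15.15 °C + 273.15 = 288.30 K.
Area A = 41.0 m².
Net radiated power P_net = εσA(T⁴ − T₀⁴) = 0.911×5.670×10⁻⁸×41.0×(1478⁴ − 288.30⁴).
T⁴ − T₀⁴ = 4.77197×10¹² − 6.90842×10⁹ = 4.76506×10¹² K⁴, so P_net = 1.01×10⁷ W.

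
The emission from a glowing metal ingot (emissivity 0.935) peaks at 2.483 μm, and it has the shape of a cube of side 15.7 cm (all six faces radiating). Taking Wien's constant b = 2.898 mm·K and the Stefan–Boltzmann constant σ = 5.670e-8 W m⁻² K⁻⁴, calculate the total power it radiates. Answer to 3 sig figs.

P ≈ 1.45×10⁴ W

Wien's law: T = b/λ_max = 2.898×10⁻³/2.483×10⁻⁶ = 1167.14 K.
Area A = 6s² = 6×(0.157 m)² = 0.147894 m².
Then P = εσAT⁴ = 0.935×5.670×10⁻⁸×0.147894×(1167.14)⁴ = 1.45×10⁴ W.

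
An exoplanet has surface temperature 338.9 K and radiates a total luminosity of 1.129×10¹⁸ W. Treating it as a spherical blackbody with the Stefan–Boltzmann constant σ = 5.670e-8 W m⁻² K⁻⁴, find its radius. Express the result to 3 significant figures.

L = 4πR²σT⁴ ⇒ R = √(L/(4πσT⁴)).
σT⁴ = 747.944 W/m², so R = √(1.129×10¹⁸/(4π×747.944)) = 1.10×10⁷ m.

R ≈ 1.10×10⁷ m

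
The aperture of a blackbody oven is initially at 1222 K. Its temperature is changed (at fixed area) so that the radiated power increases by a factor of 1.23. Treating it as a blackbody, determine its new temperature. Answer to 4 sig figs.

P ∝ T⁴, so T₂/T₁ = (P₂/P₁)^(1/4) = (1.23)^(1/4) = 1.05312.
T₂ = 1222 × 1.05312 = 1287 K.

T₂ ≈ 1287 K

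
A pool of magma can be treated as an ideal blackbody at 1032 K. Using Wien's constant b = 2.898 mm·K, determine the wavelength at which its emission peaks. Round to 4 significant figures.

Wien's displacement law: λ_max = b/T = (2.898×10⁻³ m·K)/(1032 K) = 2.8081×10⁻⁶ m.
That is 2808 nm, in the infrared range.

λ_max ≈ 2808 nm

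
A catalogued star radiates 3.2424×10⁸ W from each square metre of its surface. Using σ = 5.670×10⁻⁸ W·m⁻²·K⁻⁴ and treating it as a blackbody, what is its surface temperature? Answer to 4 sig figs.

I = σT⁴, so T = (I/σ)^(1/4) = (3.2424×10⁸/(5.670×10⁻⁸))^(1/4) = 8696 K.

T ≈ 8696 K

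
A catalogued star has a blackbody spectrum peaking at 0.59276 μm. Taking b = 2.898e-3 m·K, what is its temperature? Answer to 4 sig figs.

Wien's law gives T = b/λ_max = (2.898×10⁻³ m·K)/(5.9276×10⁻⁷ m) = 4889 K.

T ≈ 4889 K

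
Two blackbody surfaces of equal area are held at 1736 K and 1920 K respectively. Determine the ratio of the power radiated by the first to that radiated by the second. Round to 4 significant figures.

With equal areas, P₁/P₂ = (T₁/T₂)⁴ = (1736/1920)⁴ = 0.6683.

P₁/P₂ ≈ 0.6683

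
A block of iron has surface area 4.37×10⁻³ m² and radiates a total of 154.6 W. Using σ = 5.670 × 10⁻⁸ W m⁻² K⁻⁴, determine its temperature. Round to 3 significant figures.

T ≈ 889 K

Area A = 4.37×10⁻³ m².
P = σAT⁴ ⇒ T = (P/(σA))^(1/4) = (154.6/(5.670×10⁻⁸×4.37×10⁻³))^(1/4) = 889 K.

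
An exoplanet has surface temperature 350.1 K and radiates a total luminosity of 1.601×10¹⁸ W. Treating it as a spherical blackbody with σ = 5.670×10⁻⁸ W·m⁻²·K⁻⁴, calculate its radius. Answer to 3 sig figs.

R ≈ 1.22×10⁷ m

L = 4πR²σT⁴ ⇒ R = √(L/(4πσT⁴)).
σT⁴ = 851.827 W/m², so R = √(1.601×10¹⁸/(4π×851.827)) = 1.22×10⁷ m.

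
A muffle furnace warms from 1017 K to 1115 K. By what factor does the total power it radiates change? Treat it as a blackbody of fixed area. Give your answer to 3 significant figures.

P ∝ T⁴, so P₂/P₁ = (T₂/T₁)⁴ = (1115/1017)⁴ = (1.09636)⁴ = 1.44.

P₂/P₁ ≈ 1.44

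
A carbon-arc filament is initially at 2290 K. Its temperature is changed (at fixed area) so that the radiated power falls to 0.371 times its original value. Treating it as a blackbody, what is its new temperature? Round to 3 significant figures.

P ∝ T⁴, so T₂/T₁ = (P₂/P₁)^(1/4) = (0.371)^(1/4) = 0.780447.
T₂ = 2290 × 0.780447 = 1.79×10³ K.

T₂ ≈ 1.79×10³ K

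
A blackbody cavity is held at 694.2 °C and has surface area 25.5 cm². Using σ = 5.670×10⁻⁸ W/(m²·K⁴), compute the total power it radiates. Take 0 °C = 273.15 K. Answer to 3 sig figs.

T = 694.2 °C + 273.15 = 967.35 K.
Area A = 25.5 cm² = 2.55×10⁻³ m².
P = σAT⁴ = 5.670×10⁻⁸ × 2.55×10⁻³ × (967.35)⁴ = 127 W.

P ≈ 127 W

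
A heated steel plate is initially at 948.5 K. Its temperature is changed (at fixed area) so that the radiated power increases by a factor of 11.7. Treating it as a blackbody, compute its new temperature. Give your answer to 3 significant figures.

T₂ ≈ 1.75×10³ K

P ∝ T⁴, so T₂/T₁ = (P₂/P₁)^(1/4) = (11.7)^(1/4) = 1.84947.
T₂ = 948.5 × 1.84947 = 1.75×10³ K.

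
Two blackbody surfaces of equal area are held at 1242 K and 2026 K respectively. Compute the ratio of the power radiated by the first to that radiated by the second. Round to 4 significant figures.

With equal areas, P₁/P₂ = (T₁/T₂)⁴ = (1242/2026)⁴ = 0.1412.

P₁/P₂ ≈ 0.1412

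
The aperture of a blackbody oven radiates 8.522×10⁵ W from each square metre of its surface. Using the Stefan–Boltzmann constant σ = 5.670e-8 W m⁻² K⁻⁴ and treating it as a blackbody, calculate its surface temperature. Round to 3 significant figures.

T ≈ 1.97×10³ K

I = σT⁴, so T = (I/σ)^(1/4) = (8.522×10⁵/(5.670×10⁻⁸))^(1/4) = 1.97×10³ K.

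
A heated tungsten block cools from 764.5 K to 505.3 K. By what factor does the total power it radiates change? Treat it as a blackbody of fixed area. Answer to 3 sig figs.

P ∝ T⁴, so P₂/P₁ = (T₂/T₁)⁴ = (505.3/764.5)⁴ = (0.660955)⁴ = 0.191.

P₂/P₁ ≈ 0.191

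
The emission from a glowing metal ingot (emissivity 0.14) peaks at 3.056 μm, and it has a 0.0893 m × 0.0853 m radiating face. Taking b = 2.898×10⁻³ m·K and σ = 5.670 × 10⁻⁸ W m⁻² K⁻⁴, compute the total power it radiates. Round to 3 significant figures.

P ≈ 48.9 W

Wien's law: T = b/λ_max = 2.898×10⁻³/3.056×10⁻⁶ = 948.298 K.
Area A = 0.0893 × 0.0853 = 7.61729×10⁻³ m².
Then P = εσAT⁴ = 0.14×5.670×10⁻⁸×7.61729×10⁻³×(948.298)⁴ = 48.9 W.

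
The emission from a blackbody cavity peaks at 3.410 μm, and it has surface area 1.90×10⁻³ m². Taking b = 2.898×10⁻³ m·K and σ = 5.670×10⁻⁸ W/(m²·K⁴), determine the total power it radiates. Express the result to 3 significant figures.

P ≈ 56.2 W

Wien's law: T = b/λ_max = 2.898×10⁻³/3.410×10⁻⁶ = 849.853 K.
Area A = 1.90×10⁻³ m².
Then P = σAT⁴ = 5.670×10⁻⁸×1.90×10⁻³×(849.853)⁴ = 56.2 W.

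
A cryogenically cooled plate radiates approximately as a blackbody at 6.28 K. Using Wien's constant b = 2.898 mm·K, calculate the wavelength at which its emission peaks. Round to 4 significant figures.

Wien's displacement law: λ_max = b/T = (2.898×10⁻³ m·K)/(6.28 K) = 4.6146×10⁻⁴ m.
That is 4.615×10⁻⁴ m, in the infrared range.

λ_max ≈ 4.615×10⁻⁴ m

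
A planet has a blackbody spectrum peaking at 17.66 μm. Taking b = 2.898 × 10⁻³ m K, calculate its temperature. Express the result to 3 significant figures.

T ≈ 164 K

Wien's law gives T = b/λ_max = (2.898×10⁻³ m·K)/(1.766×10⁻⁵ m) = 164 K.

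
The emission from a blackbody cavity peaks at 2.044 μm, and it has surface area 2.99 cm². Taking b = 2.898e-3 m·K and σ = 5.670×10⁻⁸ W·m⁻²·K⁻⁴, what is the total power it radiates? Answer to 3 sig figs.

Wien's law: T = b/λ_max = 2.898×10⁻³/2.044×10⁻⁶ = 1417.81 K.
Area A = 2.99 cm² = 2.99×10⁻⁴ m².
Then P = σAT⁴ = 5.670×10⁻⁸×2.99×10⁻⁴×(1417.81)⁴ = 68.5 W.

P ≈ 68.5 W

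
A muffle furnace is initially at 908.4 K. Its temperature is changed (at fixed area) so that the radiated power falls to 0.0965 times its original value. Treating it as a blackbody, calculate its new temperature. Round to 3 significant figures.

P ∝ T⁴, so T₂/T₁ = (P₂/P₁)^(1/4) = (0.0965)^(1/4) = 0.557355.
T₂ = 908.4 × 0.557355 = 506 K.

T₂ ≈ 506 K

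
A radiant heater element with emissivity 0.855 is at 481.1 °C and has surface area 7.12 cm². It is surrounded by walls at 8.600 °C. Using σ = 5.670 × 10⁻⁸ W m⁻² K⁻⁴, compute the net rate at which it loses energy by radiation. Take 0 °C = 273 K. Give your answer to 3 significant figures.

Net loss ≈ 10.9 W

T = 481.1 °C + 273 = 754.1 K.
Surroundings: T = 8.600 °C + 273 = 281.600 K.
Area A = 7.12 cm² = 7.12×10⁻⁴ m².
Net radiated power P_net = εσA(T⁴ − T₀⁴) = 0.855×5.670×10⁻⁸×7.12×10⁻⁴×(754.1⁴ − 281.600⁴).
T⁴ − T₀⁴ = 3.23382×10¹¹ − 6.28826×10⁹ = 3.17094×10¹¹ K⁴, so P_net = 10.9 W.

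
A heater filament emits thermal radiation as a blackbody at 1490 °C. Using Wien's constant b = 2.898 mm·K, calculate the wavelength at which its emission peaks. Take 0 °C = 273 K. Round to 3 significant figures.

T = 1490 °C + 273 = 1763 K.
Wien's displacement law: λ_max = b/T = (2.898×10⁻³ m·K)/(1763 K) = 1.644×10⁻⁶ m.
That is 1.64 μm, in the infrared range.

λ_max ≈ 1.64 μm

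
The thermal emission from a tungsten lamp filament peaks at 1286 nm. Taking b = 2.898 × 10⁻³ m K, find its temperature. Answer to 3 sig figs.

Wien's law gives T = b/λ_max = (2.898×10⁻³ m·K)/(1.286×10⁻⁶ m) = 2.25×10³ K.

T ≈ 2.25×10³ K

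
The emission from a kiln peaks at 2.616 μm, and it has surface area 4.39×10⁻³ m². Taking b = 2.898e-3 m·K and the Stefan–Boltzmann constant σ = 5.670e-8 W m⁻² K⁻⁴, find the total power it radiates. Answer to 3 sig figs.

Wien's law: T = b/λ_max = 2.898×10⁻³/2.616×10⁻⁶ = 1107.80 K.
Area A = 4.39×10⁻³ m².
Then P = σAT⁴ = 5.670×10⁻⁸×4.39×10⁻³×(1107.80)⁴ = 375 W.

P ≈ 375 W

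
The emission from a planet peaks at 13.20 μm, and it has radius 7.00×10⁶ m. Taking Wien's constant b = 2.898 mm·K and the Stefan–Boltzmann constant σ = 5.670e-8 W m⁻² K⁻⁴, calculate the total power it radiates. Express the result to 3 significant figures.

Wien's law: T = b/λ_max = 2.898×10⁻³/1.320×10⁻⁵ = 219.545 K.
Surface area A = 4πR² = 4π(7.00×10⁶ m)² = 6.15752×10¹⁴ m².
Then P = σAT⁴ = 5.670×10⁻⁸×6.15752×10¹⁴×(219.545)⁴ = 8.11×10¹⁶ W.

P ≈ 8.11×10¹⁶ W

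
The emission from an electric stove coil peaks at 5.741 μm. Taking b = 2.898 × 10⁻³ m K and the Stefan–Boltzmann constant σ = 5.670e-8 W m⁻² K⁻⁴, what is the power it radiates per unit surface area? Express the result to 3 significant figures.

Wien's law: T = b/λ_max = 2.898×10⁻³/5.741×10⁻⁶ = 504.790 K.
Then I = σT⁴ = 5.670×10⁻⁸×(504.790)⁴ = 3.68×10³ W/m².

I ≈ 3.68×10³ W/m²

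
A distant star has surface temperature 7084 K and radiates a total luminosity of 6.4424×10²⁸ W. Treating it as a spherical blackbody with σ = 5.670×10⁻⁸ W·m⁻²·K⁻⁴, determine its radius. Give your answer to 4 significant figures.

L = 4πR²σT⁴ ⇒ R = √(L/(4πσT⁴)).
σT⁴ = 1.42790×10⁸ W/m², so R = √(6.4424×10²⁸/(4π×1.42790×10⁸)) = 5.992×10⁹ m.

R ≈ 5.992×10⁹ m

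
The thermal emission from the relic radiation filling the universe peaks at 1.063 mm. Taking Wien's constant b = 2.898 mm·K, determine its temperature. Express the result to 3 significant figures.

Wien's law gives T = b/λ_max = (2.898×10⁻³ m·K)/(1.063×10⁻³ m) = 2.73 K.

T ≈ 2.73 K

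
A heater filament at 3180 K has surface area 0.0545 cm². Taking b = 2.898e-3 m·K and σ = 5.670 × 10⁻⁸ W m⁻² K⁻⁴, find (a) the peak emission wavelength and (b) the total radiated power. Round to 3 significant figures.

λ_max ≈ 0.911 μm; P ≈ 31.6 W

(a) λ_max = b/T = 2.898×10⁻³/3180 = 9.113×10⁻⁷ m = 0.911 μm.
Area A = 0.0545 cm² = 5.45×10⁻⁶ m².
(b) P = σAT⁴ = 5.670×10⁻⁸×5.45×10⁻⁶×(3180)⁴ = 31.6 W.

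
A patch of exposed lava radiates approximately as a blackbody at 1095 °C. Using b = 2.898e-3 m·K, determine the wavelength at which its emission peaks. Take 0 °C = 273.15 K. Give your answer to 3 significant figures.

λ_max ≈ 2.12 μm

T = 1095 °C + 273.15 = 1368.15 K.
Wien's displacement law: λ_max = b/T = (2.898×10⁻³ m·K)/(1368.15 K) = 2.118×10⁻⁶ m.
That is 2.12 μm, in the infrared range.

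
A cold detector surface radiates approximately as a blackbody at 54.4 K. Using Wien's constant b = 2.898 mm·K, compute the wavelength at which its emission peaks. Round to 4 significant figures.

λ_max ≈ 53.27 μm

Wien's displacement law: λ_max = b/T = (2.898×10⁻³ m·K)/(54.4 K) = 5.3272×10⁻⁵ m.
That is 53.27 μm, in the infrared range.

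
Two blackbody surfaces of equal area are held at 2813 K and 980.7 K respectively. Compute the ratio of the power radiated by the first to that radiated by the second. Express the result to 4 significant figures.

P₁/P₂ ≈ 67.69

With equal areas, P₁/P₂ = (T₁/T₂)⁴ = (2813/980.7)⁴ = 67.69.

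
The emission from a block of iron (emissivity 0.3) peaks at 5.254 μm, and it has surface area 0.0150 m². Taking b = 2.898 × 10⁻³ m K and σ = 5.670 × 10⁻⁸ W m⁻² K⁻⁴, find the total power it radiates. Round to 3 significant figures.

P ≈ 23.6 W

Wien's law: T = b/λ_max = 2.898×10⁻³/5.254×10⁻⁶ = 551.580 K.
Area A = 0.0150 m².
Then P = εσAT⁴ = 0.3×5.670×10⁻⁸×0.0150×(551.580)⁴ = 23.6 W.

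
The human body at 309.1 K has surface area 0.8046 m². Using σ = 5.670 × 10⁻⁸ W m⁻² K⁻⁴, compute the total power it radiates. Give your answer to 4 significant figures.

P ≈ 416.4 W

Area A = 0.8046 m².
P = σAT⁴ = 5.670×10⁻⁸ × 0.8046 × (309.1)⁴ = 416.4 W.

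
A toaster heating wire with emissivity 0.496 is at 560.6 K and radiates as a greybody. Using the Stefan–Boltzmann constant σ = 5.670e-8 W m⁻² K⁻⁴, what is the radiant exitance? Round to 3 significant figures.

I ≈ 2.78×10³ W/m²

Stefan–Boltzmann: I = εσT⁴ = 0.496 × 5.670×10⁻⁸ × (560.6)⁴ = 2.78×10³ W/m².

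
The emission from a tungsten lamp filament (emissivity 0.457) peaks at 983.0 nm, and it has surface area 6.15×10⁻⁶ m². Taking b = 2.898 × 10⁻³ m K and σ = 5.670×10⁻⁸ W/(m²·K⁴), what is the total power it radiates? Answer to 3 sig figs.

P ≈ 12.0 W

Wien's law: T = b/λ_max = 2.898×10⁻³/9.830×10⁻⁷ = 2948.12 K.
Area A = 6.15×10⁻⁶ m².
Then P = εσAT⁴ = 0.457×5.670×10⁻⁸×6.15×10⁻⁶×(2948.12)⁴ = 12.0 W.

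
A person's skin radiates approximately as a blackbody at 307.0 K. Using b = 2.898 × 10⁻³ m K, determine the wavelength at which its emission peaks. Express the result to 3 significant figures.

Wien's displacement law: λ_max = b/T = (2.898×10⁻³ m·K)/(307.0 K) = 9.440×10⁻⁶ m.
That is 9.44 μm, in the infrared range.

λ_max ≈ 9.44 μm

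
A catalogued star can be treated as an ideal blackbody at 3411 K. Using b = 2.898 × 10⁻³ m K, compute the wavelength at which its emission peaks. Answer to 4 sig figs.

Wien's displacement law: λ_max = b/T = (2.898×10⁻³ m·K)/(3411 K) = 8.4960×10⁻⁷ m.
That is 0.8496 μm, in the infrared range.

λ_max ≈ 0.8496 μm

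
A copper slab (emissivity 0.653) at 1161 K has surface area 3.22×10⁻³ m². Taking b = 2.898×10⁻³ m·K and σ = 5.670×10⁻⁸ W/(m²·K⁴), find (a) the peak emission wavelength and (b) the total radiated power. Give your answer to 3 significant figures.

(a) λ_max = b/T = 2.898×10⁻³/1161 = 2.496×10⁻⁶ m = 2.50 μm.
Area A = 3.22×10⁻³ m².
(b) P = εσAT⁴ = 0.653×5.670×10⁻⁸×3.22×10⁻³×(1161)⁴ = 217 W.

λ_max ≈ 2.50 μm; P ≈ 217 W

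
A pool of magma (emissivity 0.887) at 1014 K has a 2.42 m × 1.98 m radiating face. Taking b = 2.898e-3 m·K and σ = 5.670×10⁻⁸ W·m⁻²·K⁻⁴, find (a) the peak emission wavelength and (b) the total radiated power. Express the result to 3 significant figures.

(a) λ_max = b/T = 2.898×10⁻³/1014 = 2.858×10⁻⁶ m = 2.86×10³ nm.
Area A = 2.42 × 1.98 = 4.7916 m².
(b) P = εσAT⁴ = 0.887×5.670×10⁻⁸×4.7916×(1014)⁴ = 2.55×10⁵ W.

λ_max ≈ 2.86×10³ nm; P ≈ 2.55×10⁵ W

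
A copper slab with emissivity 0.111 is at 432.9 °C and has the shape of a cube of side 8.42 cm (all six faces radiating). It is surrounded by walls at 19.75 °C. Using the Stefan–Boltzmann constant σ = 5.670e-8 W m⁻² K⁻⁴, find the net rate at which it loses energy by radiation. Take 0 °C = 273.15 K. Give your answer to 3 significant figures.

T = 432.9 °C + 273.15 = 706.05 K.
Surroundings: T = 19.75 °C + 273.15 = 292.90 K.
Area A = 6s² = 6×(0.0842 m)² = 0.0425378 m².
Net radiated power P_net = εσA(T⁴ − T₀⁴) = 0.111×5.670×10⁻⁸×0.0425378×(706.05⁴ − 292.90⁴).
T⁴ − T₀⁴ = 2.48509×10¹¹ − 7.35999×10⁹ = 2.41149×10¹¹ K⁴, so P_net = 64.6 W.

Net loss ≈ 64.6 W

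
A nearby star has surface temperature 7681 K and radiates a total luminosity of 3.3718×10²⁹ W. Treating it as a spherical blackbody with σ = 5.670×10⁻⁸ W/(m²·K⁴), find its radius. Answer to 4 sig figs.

L = 4πR²σT⁴ ⇒ R = √(L/(4πσT⁴)).
σT⁴ = 1.97358×10⁸ W/m², so R = √(3.3718×10²⁹/(4π×1.97358×10⁸)) = 1.166×10¹⁰ m.

R ≈ 1.166×10¹⁰ m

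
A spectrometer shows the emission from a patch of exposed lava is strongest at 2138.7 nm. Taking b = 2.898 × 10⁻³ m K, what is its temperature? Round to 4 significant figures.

T ≈ 1355 K

Wien's law gives T = b/λ_max = (2.898×10⁻³ m·K)/(2.1387×10⁻⁶ m) = 1355 K.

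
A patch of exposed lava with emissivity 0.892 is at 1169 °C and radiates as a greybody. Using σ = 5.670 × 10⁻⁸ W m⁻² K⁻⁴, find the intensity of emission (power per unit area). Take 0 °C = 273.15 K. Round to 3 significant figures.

T = 1169 °C + 273.15 = 1442.15 K.
Stefan–Boltzmann: I = εσT⁴ = 0.892 × 5.670×10⁻⁸ × (1442.15)⁴ = 2.19×10⁵ W/m².

I ≈ 2.19×10⁵ W/m²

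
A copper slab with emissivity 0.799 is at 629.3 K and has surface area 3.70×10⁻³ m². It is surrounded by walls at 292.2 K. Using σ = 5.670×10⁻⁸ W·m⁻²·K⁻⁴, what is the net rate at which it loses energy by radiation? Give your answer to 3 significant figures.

Net loss ≈ 25.1 W

Area A = 3.70×10⁻³ m².
Net radiated power P_net = εσA(T⁴ − T₀⁴) = 0.799×5.670×10⁻⁸×3.70×10⁻³×(629.3⁴ − 292.2⁴).
T⁴ − T₀⁴ = 1.56831×10¹¹ − 7.28989×10⁹ = 1.49541×10¹¹ K⁴, so P_net = 25.1 W.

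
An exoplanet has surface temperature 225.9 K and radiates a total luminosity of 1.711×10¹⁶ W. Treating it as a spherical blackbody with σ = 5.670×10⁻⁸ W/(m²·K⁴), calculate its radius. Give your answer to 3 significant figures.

R ≈ 3.04×10⁶ m

L = 4πR²σT⁴ ⇒ R = √(L/(4πσT⁴)).
σT⁴ = 147.655 W/m², so R = √(1.711×10¹⁶/(4π×147.655)) = 3.04×10⁶ m.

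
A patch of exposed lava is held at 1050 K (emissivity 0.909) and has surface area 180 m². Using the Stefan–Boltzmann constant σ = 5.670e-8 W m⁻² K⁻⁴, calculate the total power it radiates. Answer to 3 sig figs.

P ≈ 1.13×10⁷ W

Area A = 180 m².
P = εσAT⁴ = 0.909 × 5.670×10⁻⁸ × 180 × (1050)⁴ = 1.13×10⁷ W.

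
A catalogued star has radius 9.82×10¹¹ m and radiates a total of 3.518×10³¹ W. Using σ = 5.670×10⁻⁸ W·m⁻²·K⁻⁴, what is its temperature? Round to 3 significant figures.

T ≈ 2.67×10³ K

Surface area A = 4πR² = 4π(9.82×10¹¹ m)² = 1.21181×10²⁵ m².
P = σAT⁴ ⇒ T = (P/(σA))^(1/4) = (3.518×10³¹/(5.670×10⁻⁸×1.21181×10²⁵))^(1/4) = 2.67×10³ K.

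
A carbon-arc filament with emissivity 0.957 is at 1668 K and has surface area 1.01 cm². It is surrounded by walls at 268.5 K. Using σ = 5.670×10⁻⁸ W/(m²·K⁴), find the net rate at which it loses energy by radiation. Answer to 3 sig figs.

Area A = 1.01 cm² = 1.01×10⁻⁴ m².
Net radiated power P_net = εσA(T⁴ − T₀⁴) = 0.957×5.670×10⁻⁸×1.01×10⁻⁴×(1668⁴ − 268.5⁴).
T⁴ − T₀⁴ = 7.74077×10¹² − 5.19729×10⁹ = 7.73557×10¹² K⁴, so P_net = 42.4 W.

Net loss ≈ 42.4 W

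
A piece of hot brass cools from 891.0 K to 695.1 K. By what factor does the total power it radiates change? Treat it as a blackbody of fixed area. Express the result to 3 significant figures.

P ∝ T⁴, so P₂/P₁ = (T₂/T₁)⁴ = (695.1/891.0)⁴ = (0.780135)⁴ = 0.370.

P₂/P₁ ≈ 0.370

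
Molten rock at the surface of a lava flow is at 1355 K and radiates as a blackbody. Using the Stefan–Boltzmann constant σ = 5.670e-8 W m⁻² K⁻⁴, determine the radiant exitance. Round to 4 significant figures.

Stefan–Boltzmann: I = σT⁴ = 5.670×10⁻⁸ × (1355)⁴ = 1.911×10⁵ W/m².

I ≈ 1.911×10⁵ W/m²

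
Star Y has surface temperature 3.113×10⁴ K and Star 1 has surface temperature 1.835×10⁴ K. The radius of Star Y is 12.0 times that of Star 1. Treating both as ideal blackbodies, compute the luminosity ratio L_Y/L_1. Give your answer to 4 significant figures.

L ∝ R²T⁴, so L_Y/L_1 = (R_Y/R_1)²(T_Y/T_1)⁴ = (12.0)² × (3.113×10⁴/1.835×10⁴)⁴ = 144 × 8.28271 = 1193.

L_Y/L_1 ≈ 1193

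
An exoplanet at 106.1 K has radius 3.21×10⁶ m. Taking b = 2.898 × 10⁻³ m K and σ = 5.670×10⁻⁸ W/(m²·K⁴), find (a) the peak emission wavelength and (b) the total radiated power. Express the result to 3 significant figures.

λ_max ≈ 27.3 μm; P ≈ 9.30×10¹⁴ W

(a) λ_max = b/T = 2.898×10⁻³/106.1 = 2.731×10⁻⁵ m = 27.3 μm.
Surface area A = 4πR² = 4π(3.21×10⁶ m)² = 1.29485×10¹⁴ m².
(b) P = σAT⁴ = 5.670×10⁻⁸×1.29485×10¹⁴×(106.1)⁴ = 9.30×10¹⁴ W.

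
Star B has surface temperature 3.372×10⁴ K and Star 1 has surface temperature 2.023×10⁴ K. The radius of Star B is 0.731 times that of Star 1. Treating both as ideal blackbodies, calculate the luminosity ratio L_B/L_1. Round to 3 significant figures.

L_B/L_1 ≈ 4.12

L ∝ R²T⁴, so L_B/L_1 = (R_B/R_1)²(T_B/T_1)⁴ = (0.731)² × (3.372×10⁴/2.023×10⁴)⁴ = 0.534361 × 7.71910 = 4.12.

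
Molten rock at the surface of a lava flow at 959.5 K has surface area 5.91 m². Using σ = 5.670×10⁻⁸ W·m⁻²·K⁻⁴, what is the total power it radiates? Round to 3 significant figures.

P ≈ 2.84×10⁵ W

Area A = 5.91 m².
P = σAT⁴ = 5.670×10⁻⁸ × 5.91 × (959.5)⁴ = 2.84×10⁵ W.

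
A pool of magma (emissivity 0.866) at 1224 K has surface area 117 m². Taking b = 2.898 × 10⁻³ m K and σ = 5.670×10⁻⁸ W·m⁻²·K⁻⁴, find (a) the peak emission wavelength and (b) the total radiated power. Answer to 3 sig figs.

λ_max ≈ 2.37 μm; P ≈ 1.29×10⁷ W

(a) λ_max = b/T = 2.898×10⁻³/1224 = 2.368×10⁻⁶ m = 2.37 μm.
Area A = 117 m².
(b) P = εσAT⁴ = 0.866×5.670×10⁻⁸×117×(1224)⁴ = 1.29×10⁷ W.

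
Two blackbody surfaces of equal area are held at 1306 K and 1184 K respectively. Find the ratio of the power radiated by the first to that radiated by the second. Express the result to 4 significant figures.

P₁/P₂ ≈ 1.480

With equal areas, P₁/P₂ = (T₁/T₂)⁴ = (1306/1184)⁴ = 1.480.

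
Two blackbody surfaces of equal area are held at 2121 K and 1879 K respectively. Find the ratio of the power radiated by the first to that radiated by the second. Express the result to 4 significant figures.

With equal areas, P₁/P₂ = (T₁/T₂)⁴ = (2121/1879)⁴ = 1.624.

P₁/P₂ ≈ 1.624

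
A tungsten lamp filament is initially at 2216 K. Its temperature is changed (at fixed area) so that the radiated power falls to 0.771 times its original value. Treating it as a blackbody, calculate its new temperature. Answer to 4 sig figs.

T₂ ≈ 2077 K

P ∝ T⁴, so T₂/T₁ = (P₂/P₁)^(1/4) = (0.771)^(1/4) = 0.937052.
T₂ = 2216 × 0.937052 = 2077 K.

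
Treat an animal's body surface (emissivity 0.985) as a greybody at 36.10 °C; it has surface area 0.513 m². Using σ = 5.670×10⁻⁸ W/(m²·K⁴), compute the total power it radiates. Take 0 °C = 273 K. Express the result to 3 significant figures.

P ≈ 262 W

T = 36.10 °C + 273 = 309.10 K.
Area A = 0.513 m².
P = εσAT⁴ = 0.985 × 5.670×10⁻⁸ × 0.513 × (309.10)⁴ = 262 W.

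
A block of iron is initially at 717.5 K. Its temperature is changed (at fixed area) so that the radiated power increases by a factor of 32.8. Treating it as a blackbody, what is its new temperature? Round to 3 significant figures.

T₂ ≈ 1.72×10³ K

P ∝ T⁴, so T₂/T₁ = (P₂/P₁)^(1/4) = (32.8)^(1/4) = 2.39314.
T₂ = 717.5 × 2.39314 = 1.72×10³ K.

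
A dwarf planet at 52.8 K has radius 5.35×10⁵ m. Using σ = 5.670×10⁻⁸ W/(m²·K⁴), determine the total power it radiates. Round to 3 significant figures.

P ≈ 1.59×10¹² W

Surface area A = 4πR² = 4π(5.35×10⁵ m)² = 3.59681×10¹² m².
P = σAT⁴ = 5.670×10⁻⁸ × 3.59681×10¹² × (52.8)⁴ = 1.59×10¹² W.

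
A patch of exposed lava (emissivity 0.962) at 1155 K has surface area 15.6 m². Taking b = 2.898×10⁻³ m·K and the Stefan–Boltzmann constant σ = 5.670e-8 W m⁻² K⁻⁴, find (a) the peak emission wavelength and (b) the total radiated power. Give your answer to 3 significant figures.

(a) λ_max = b/T = 2.898×10⁻³/1155 = 2.509×10⁻⁶ m = 2.51×10³ nm.
Area A = 15.6 m².
(b) P = εσAT⁴ = 0.962×5.670×10⁻⁸×15.6×(1155)⁴ = 1.51×10⁶ W.

λ_max ≈ 2.51×10³ nm; P ≈ 1.51×10⁶ W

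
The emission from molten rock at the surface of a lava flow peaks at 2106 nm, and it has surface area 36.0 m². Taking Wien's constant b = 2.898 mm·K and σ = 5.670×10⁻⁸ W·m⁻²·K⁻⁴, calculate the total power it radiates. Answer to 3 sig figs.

Wien's law: T = b/λ_max = 2.898×10⁻³/2.106×10⁻⁶ = 1376.07 K.
Area A = 36.0 m².
Then P = σAT⁴ = 5.670×10⁻⁸×36.0×(1376.07)⁴ = 7.32×10⁶ W.

P ≈ 7.32×10⁶ W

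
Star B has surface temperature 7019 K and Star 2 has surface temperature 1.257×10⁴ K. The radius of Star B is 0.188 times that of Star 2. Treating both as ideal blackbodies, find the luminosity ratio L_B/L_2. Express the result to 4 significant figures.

L_B/L_2 ≈ 3.436×10⁻³

L ∝ R²T⁴, so L_B/L_2 = (R_B/R_2)²(T_B/T_2)⁴ = (0.188)² × (7019/1.257×10⁴)⁴ = 0.035344 × 0.0972209 = 3.436×10⁻³.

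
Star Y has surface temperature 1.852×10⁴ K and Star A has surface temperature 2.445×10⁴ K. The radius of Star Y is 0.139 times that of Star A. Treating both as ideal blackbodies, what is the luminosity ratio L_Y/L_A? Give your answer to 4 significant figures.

L ∝ R²T⁴, so L_Y/L_A = (R_Y/R_A)²(T_Y/T_A)⁴ = (0.139)² × (1.852×10⁴/2.445×10⁴)⁴ = 0.019321 × 0.329191 = 6.360×10⁻³.

L_Y/L_A ≈ 6.360×10⁻³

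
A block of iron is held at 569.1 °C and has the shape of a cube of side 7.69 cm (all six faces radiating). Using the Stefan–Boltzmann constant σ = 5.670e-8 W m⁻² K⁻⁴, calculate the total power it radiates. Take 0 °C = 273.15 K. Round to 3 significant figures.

T = 569.1 °C + 273.15 = 842.25 K.
Area A = 6s² = 6×(0.0769 m)² = 0.0354817 m².
P = σAT⁴ = 5.670×10⁻⁸ × 0.0354817 × (842.25)⁴ = 1.01×10³ W.

P ≈ 1.01×10³ W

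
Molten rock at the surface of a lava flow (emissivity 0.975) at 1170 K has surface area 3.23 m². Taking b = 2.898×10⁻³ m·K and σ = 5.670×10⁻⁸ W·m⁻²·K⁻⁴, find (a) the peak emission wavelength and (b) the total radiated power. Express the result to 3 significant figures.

λ_max ≈ 2.48×10³ nm; P ≈ 3.35×10⁵ W

(a) λ_max = b/T = 2.898×10⁻³/1170 = 2.477×10⁻⁶ m = 2.48×10³ nm.
Area A = 3.23 m².
(b) P = εσAT⁴ = 0.975×5.670×10⁻⁸×3.23×(1170)⁴ = 3.35×10⁵ W.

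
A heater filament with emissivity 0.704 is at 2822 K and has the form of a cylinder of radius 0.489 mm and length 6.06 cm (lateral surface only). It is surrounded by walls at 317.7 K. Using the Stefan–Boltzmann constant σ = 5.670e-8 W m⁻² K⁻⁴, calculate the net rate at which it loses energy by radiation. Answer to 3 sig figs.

Net loss ≈ 471 W

Lateral area A = 2πrL = 2π×4.89×10⁻⁴×0.0606 = 1.86192×10⁻⁴ m².
Net radiated power P_net = εσA(T⁴ − T₀⁴) = 0.704×5.670×10⁻⁸×1.86192×10⁻⁴×(2822⁴ − 317.7⁴).
T⁴ − T₀⁴ = 6.34203×10¹³ − 1.01875×10¹⁰ = 6.34101×10¹³ K⁴, so P_net = 471 W.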